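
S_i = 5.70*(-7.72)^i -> [5.7, -44.0, 339.71, -2622.57, 20246.22]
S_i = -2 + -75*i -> [-2, -77, -152, -227, -302]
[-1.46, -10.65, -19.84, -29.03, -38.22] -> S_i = -1.46 + -9.19*i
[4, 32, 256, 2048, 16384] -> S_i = 4*8^i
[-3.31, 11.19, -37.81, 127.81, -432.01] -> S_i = -3.31*(-3.38)^i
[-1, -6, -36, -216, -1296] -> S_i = -1*6^i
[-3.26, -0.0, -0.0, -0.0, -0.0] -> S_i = -3.26*0.00^i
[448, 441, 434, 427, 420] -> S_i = 448 + -7*i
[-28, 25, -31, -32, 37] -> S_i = Random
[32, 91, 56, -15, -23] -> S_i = Random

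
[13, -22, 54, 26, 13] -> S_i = Random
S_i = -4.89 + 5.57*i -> [-4.89, 0.68, 6.25, 11.82, 17.39]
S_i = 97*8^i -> [97, 776, 6208, 49664, 397312]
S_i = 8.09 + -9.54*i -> [8.09, -1.45, -10.99, -20.53, -30.07]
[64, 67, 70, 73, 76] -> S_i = 64 + 3*i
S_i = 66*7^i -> [66, 462, 3234, 22638, 158466]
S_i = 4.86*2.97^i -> [4.86, 14.43, 42.87, 127.32, 378.15]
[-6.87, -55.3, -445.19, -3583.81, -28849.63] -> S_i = -6.87*8.05^i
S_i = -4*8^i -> [-4, -32, -256, -2048, -16384]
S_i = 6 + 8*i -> [6, 14, 22, 30, 38]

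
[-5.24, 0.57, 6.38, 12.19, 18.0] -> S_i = -5.24 + 5.81*i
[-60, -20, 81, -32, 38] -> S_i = Random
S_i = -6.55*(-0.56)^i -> [-6.55, 3.67, -2.05, 1.15, -0.64]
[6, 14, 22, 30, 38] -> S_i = 6 + 8*i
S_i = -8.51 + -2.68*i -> [-8.51, -11.19, -13.87, -16.55, -19.23]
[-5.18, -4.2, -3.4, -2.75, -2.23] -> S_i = -5.18*0.81^i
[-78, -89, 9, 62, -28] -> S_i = Random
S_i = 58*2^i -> [58, 116, 232, 464, 928]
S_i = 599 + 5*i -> [599, 604, 609, 614, 619]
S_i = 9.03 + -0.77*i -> [9.03, 8.26, 7.49, 6.72, 5.95]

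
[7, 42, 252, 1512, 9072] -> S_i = 7*6^i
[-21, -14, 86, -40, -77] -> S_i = Random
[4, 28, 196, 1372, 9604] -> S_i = 4*7^i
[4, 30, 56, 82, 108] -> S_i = 4 + 26*i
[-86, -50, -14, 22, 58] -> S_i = -86 + 36*i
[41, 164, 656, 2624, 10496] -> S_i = 41*4^i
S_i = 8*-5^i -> [8, -40, 200, -1000, 5000]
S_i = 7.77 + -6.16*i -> [7.77, 1.61, -4.55, -10.71, -16.87]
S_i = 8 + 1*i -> [8, 9, 10, 11, 12]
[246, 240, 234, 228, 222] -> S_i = 246 + -6*i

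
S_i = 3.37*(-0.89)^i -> [3.37, -3.0, 2.67, -2.38, 2.11]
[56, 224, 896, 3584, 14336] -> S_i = 56*4^i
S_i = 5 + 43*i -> [5, 48, 91, 134, 177]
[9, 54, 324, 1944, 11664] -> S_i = 9*6^i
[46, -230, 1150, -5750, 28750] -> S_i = 46*-5^i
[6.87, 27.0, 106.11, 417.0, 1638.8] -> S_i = 6.87*3.93^i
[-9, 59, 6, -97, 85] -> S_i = Random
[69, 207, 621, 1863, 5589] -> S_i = 69*3^i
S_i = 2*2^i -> [2, 4, 8, 16, 32]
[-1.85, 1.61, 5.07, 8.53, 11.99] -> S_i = -1.85 + 3.46*i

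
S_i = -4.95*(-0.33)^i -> [-4.95, 1.63, -0.54, 0.18, -0.06]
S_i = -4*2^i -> [-4, -8, -16, -32, -64]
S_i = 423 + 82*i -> [423, 505, 587, 669, 751]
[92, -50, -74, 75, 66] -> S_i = Random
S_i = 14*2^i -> [14, 28, 56, 112, 224]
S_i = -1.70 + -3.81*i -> [-1.7, -5.51, -9.32, -13.13, -16.94]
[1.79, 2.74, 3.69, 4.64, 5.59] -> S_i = 1.79 + 0.95*i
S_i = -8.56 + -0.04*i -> [-8.56, -8.6, -8.64, -8.68, -8.72]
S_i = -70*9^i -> [-70, -630, -5670, -51030, -459270]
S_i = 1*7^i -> [1, 7, 49, 343, 2401]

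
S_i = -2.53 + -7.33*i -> [-2.53, -9.86, -17.19, -24.52, -31.85]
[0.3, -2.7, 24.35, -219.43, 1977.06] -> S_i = 0.30*(-9.01)^i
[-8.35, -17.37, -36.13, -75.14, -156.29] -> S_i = -8.35*2.08^i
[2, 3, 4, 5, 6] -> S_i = 2 + 1*i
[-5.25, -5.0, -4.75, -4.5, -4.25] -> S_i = -5.25 + 0.25*i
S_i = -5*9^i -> [-5, -45, -405, -3645, -32805]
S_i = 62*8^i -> [62, 496, 3968, 31744, 253952]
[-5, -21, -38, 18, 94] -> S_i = Random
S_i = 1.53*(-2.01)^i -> [1.53, -3.08, 6.18, -12.42, 24.97]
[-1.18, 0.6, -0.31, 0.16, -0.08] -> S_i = -1.18*(-0.51)^i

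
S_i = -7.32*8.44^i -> [-7.32, -61.78, -521.43, -4400.87, -37143.33]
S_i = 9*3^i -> [9, 27, 81, 243, 729]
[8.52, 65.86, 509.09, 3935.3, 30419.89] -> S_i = 8.52*7.73^i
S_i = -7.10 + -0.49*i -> [-7.1, -7.59, -8.08, -8.57, -9.06]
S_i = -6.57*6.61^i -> [-6.57, -43.43, -287.06, -1897.45, -12542.13]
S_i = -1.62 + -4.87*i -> [-1.62, -6.49, -11.36, -16.23, -21.1]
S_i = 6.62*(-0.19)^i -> [6.62, -1.26, 0.24, -0.05, 0.01]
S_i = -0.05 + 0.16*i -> [-0.05, 0.11, 0.27, 0.43, 0.59]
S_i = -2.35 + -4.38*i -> [-2.35, -6.73, -11.11, -15.49, -19.87]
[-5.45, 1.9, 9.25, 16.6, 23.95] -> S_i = -5.45 + 7.35*i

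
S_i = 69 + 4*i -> [69, 73, 77, 81, 85]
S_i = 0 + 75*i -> [0, 75, 150, 225, 300]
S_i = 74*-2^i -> [74, -148, 296, -592, 1184]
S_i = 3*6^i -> [3, 18, 108, 648, 3888]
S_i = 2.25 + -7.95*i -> [2.25, -5.7, -13.65, -21.6, -29.55]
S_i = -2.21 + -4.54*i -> [-2.21, -6.75, -11.29, -15.83, -20.37]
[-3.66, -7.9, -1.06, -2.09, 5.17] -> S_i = Random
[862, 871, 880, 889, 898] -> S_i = 862 + 9*i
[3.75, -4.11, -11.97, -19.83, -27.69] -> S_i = 3.75 + -7.86*i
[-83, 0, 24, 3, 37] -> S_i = Random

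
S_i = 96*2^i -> [96, 192, 384, 768, 1536]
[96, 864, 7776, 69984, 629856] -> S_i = 96*9^i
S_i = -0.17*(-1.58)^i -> [-0.17, 0.27, -0.42, 0.67, -1.06]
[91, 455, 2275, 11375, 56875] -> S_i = 91*5^i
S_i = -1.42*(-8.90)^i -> [-1.42, 12.64, -112.48, 1001.06, -8909.4]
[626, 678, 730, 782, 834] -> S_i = 626 + 52*i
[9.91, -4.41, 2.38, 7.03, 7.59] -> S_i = Random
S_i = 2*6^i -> [2, 12, 72, 432, 2592]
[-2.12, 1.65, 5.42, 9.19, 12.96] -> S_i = -2.12 + 3.77*i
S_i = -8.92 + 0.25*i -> [-8.92, -8.67, -8.42, -8.17, -7.92]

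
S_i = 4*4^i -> [4, 16, 64, 256, 1024]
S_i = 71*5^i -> [71, 355, 1775, 8875, 44375]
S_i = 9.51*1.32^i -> [9.51, 12.55, 16.57, 21.87, 28.87]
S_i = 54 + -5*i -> [54, 49, 44, 39, 34]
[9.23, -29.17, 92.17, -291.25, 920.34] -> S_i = 9.23*(-3.16)^i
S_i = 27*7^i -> [27, 189, 1323, 9261, 64827]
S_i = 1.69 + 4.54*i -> [1.69, 6.23, 10.77, 15.31, 19.85]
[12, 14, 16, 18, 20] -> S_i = 12 + 2*i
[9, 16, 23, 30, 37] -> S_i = 9 + 7*i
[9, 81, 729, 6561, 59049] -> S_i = 9*9^i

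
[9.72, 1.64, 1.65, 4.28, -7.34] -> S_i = Random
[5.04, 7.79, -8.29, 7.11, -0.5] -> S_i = Random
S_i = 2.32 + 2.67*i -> [2.32, 4.99, 7.66, 10.33, 13.0]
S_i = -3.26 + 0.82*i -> [-3.26, -2.44, -1.62, -0.8, 0.02]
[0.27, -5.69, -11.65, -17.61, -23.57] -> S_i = 0.27 + -5.96*i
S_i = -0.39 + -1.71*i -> [-0.39, -2.1, -3.81, -5.52, -7.23]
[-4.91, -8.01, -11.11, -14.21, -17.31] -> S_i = -4.91 + -3.10*i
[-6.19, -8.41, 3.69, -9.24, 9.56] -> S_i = Random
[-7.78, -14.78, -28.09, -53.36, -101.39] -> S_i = -7.78*1.90^i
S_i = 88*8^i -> [88, 704, 5632, 45056, 360448]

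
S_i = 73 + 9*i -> [73, 82, 91, 100, 109]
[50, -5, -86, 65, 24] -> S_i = Random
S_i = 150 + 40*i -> [150, 190, 230, 270, 310]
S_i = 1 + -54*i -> [1, -53, -107, -161, -215]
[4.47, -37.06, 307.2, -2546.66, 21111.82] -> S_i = 4.47*(-8.29)^i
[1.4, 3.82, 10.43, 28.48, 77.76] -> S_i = 1.40*2.73^i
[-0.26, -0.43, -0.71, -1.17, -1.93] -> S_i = -0.26*1.65^i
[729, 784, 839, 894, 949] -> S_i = 729 + 55*i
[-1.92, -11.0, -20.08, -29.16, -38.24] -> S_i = -1.92 + -9.08*i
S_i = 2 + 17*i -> [2, 19, 36, 53, 70]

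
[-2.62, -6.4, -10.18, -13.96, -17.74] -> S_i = -2.62 + -3.78*i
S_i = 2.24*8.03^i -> [2.24, 17.99, 144.44, 1159.83, 9313.44]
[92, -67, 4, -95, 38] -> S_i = Random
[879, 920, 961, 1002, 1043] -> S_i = 879 + 41*i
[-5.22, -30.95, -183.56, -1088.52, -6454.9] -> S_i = -5.22*5.93^i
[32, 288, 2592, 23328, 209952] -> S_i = 32*9^i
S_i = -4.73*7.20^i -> [-4.73, -34.06, -245.2, -1765.46, -12711.33]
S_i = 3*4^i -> [3, 12, 48, 192, 768]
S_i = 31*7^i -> [31, 217, 1519, 10633, 74431]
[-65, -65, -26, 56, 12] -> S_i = Random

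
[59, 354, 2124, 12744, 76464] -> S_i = 59*6^i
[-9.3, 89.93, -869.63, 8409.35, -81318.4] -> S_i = -9.30*(-9.67)^i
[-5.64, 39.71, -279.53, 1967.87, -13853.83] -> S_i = -5.64*(-7.04)^i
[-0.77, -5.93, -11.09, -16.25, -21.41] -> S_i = -0.77 + -5.16*i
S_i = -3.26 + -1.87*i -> [-3.26, -5.13, -7.0, -8.87, -10.74]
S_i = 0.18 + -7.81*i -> [0.18, -7.63, -15.44, -23.25, -31.06]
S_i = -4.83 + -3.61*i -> [-4.83, -8.44, -12.05, -15.66, -19.27]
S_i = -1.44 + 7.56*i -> [-1.44, 6.12, 13.68, 21.24, 28.8]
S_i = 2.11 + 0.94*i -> [2.11, 3.05, 3.99, 4.93, 5.87]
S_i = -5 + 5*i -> [-5, 0, 5, 10, 15]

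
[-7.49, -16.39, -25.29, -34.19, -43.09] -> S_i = -7.49 + -8.90*i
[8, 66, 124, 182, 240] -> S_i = 8 + 58*i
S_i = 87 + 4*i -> [87, 91, 95, 99, 103]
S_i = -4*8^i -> [-4, -32, -256, -2048, -16384]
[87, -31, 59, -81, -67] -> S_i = Random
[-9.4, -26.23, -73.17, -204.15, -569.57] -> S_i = -9.40*2.79^i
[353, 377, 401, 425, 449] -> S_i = 353 + 24*i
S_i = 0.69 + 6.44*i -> [0.69, 7.13, 13.57, 20.01, 26.45]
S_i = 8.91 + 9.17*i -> [8.91, 18.08, 27.25, 36.42, 45.59]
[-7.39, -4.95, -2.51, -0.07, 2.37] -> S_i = -7.39 + 2.44*i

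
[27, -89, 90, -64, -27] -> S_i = Random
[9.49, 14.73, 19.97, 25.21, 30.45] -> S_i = 9.49 + 5.24*i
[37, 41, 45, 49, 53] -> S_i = 37 + 4*i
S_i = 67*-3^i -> [67, -201, 603, -1809, 5427]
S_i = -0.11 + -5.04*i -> [-0.11, -5.15, -10.19, -15.23, -20.27]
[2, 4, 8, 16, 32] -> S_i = 2*2^i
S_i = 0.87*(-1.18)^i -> [0.87, -1.03, 1.21, -1.43, 1.69]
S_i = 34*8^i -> [34, 272, 2176, 17408, 139264]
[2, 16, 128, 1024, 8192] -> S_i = 2*8^i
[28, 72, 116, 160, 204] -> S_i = 28 + 44*i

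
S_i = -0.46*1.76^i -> [-0.46, -0.81, -1.42, -2.51, -4.41]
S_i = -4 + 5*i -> [-4, 1, 6, 11, 16]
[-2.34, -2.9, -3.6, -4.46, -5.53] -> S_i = -2.34*1.24^i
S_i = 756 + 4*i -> [756, 760, 764, 768, 772]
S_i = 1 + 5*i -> [1, 6, 11, 16, 21]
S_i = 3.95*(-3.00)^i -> [3.95, -11.85, 35.55, -106.65, 319.95]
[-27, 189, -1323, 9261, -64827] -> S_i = -27*-7^i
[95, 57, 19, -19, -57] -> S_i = 95 + -38*i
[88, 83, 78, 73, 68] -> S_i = 88 + -5*i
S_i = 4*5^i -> [4, 20, 100, 500, 2500]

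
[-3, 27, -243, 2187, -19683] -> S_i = -3*-9^i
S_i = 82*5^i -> [82, 410, 2050, 10250, 51250]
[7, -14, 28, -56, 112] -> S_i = 7*-2^i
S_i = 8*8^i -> [8, 64, 512, 4096, 32768]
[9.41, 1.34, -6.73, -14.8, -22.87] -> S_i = 9.41 + -8.07*i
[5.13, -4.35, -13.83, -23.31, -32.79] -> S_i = 5.13 + -9.48*i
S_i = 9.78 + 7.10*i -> [9.78, 16.88, 23.98, 31.08, 38.18]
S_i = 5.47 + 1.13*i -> [5.47, 6.6, 7.73, 8.86, 9.99]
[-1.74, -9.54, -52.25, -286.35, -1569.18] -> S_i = -1.74*5.48^i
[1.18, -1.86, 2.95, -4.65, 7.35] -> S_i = 1.18*(-1.58)^i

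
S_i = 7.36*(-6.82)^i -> [7.36, -50.2, 342.33, -2334.7, 15922.65]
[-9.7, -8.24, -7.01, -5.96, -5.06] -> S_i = -9.70*0.85^i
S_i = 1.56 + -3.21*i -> [1.56, -1.65, -4.86, -8.07, -11.28]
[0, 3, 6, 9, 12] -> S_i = 0 + 3*i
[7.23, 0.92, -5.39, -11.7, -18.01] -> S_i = 7.23 + -6.31*i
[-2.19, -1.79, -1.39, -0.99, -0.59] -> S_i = -2.19 + 0.40*i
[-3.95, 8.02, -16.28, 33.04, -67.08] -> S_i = -3.95*(-2.03)^i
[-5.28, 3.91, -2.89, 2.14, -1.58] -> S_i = -5.28*(-0.74)^i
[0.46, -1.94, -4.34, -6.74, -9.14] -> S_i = 0.46 + -2.40*i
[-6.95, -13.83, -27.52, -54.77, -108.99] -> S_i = -6.95*1.99^i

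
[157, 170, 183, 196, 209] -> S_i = 157 + 13*i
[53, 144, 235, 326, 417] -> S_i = 53 + 91*i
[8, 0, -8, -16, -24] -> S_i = 8 + -8*i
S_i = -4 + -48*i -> [-4, -52, -100, -148, -196]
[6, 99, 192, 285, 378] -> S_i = 6 + 93*i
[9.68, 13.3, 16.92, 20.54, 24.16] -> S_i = 9.68 + 3.62*i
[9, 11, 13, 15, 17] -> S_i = 9 + 2*i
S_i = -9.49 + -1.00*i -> [-9.49, -10.49, -11.49, -12.49, -13.49]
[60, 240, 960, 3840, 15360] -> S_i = 60*4^i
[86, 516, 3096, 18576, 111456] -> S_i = 86*6^i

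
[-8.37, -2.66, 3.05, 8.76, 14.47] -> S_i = -8.37 + 5.71*i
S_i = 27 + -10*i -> [27, 17, 7, -3, -13]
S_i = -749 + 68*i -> [-749, -681, -613, -545, -477]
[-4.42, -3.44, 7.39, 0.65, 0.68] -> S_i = Random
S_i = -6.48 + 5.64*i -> [-6.48, -0.84, 4.8, 10.44, 16.08]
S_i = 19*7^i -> [19, 133, 931, 6517, 45619]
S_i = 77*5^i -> [77, 385, 1925, 9625, 48125]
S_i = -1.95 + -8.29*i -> [-1.95, -10.24, -18.53, -26.82, -35.11]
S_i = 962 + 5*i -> [962, 967, 972, 977, 982]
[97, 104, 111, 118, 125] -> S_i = 97 + 7*i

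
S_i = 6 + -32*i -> [6, -26, -58, -90, -122]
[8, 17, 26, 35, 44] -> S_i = 8 + 9*i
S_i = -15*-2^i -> [-15, 30, -60, 120, -240]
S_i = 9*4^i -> [9, 36, 144, 576, 2304]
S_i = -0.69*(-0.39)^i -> [-0.69, 0.27, -0.1, 0.04, -0.02]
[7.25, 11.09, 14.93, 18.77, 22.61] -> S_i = 7.25 + 3.84*i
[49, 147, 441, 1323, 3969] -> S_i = 49*3^i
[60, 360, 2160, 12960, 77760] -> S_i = 60*6^i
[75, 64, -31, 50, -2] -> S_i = Random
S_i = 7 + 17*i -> [7, 24, 41, 58, 75]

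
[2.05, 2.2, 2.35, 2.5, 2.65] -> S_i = 2.05 + 0.15*i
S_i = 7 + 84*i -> [7, 91, 175, 259, 343]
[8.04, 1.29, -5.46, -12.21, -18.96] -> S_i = 8.04 + -6.75*i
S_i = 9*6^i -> [9, 54, 324, 1944, 11664]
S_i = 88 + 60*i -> [88, 148, 208, 268, 328]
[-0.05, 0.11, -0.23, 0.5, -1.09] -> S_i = -0.05*(-2.16)^i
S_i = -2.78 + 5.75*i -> [-2.78, 2.97, 8.72, 14.47, 20.22]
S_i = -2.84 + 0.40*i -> [-2.84, -2.44, -2.04, -1.64, -1.24]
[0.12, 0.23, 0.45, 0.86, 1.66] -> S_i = 0.12*1.93^i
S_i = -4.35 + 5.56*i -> [-4.35, 1.21, 6.77, 12.33, 17.89]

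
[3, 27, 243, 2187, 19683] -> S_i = 3*9^i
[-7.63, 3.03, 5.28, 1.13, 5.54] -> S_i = Random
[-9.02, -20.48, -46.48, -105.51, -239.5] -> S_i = -9.02*2.27^i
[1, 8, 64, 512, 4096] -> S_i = 1*8^i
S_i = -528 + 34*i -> [-528, -494, -460, -426, -392]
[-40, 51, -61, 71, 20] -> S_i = Random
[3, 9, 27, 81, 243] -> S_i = 3*3^i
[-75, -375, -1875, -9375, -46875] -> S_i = -75*5^i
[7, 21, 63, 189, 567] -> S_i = 7*3^i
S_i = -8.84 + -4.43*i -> [-8.84, -13.27, -17.7, -22.13, -26.56]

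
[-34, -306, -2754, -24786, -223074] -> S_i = -34*9^i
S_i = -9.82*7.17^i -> [-9.82, -70.41, -504.84, -3619.67, -25953.03]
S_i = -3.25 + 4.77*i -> [-3.25, 1.52, 6.29, 11.06, 15.83]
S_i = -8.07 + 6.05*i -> [-8.07, -2.02, 4.03, 10.08, 16.13]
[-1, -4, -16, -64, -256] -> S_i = -1*4^i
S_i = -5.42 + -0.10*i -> [-5.42, -5.52, -5.62, -5.72, -5.82]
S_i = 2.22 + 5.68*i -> [2.22, 7.9, 13.58, 19.26, 24.94]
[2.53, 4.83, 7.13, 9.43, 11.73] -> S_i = 2.53 + 2.30*i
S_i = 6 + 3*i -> [6, 9, 12, 15, 18]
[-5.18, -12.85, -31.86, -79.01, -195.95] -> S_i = -5.18*2.48^i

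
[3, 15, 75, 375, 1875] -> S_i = 3*5^i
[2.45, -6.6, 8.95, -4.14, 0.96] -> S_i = Random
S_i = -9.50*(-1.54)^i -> [-9.5, 14.63, -22.53, 34.7, -53.43]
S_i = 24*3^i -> [24, 72, 216, 648, 1944]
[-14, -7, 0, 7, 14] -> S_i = -14 + 7*i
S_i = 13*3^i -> [13, 39, 117, 351, 1053]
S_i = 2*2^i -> [2, 4, 8, 16, 32]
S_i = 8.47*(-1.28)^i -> [8.47, -10.84, 13.88, -17.76, 22.74]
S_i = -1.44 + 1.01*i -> [-1.44, -0.43, 0.58, 1.59, 2.6]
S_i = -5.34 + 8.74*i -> [-5.34, 3.4, 12.14, 20.88, 29.62]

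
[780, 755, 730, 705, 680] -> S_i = 780 + -25*i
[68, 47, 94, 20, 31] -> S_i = Random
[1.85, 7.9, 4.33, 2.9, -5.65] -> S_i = Random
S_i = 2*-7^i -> [2, -14, 98, -686, 4802]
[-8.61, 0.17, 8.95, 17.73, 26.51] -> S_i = -8.61 + 8.78*i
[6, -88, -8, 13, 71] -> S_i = Random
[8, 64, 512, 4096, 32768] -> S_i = 8*8^i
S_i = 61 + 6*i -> [61, 67, 73, 79, 85]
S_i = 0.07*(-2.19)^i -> [0.07, -0.15, 0.34, -0.74, 1.61]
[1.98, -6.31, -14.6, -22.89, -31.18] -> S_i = 1.98 + -8.29*i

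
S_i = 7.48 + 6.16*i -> [7.48, 13.64, 19.8, 25.96, 32.12]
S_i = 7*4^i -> [7, 28, 112, 448, 1792]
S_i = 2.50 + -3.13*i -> [2.5, -0.63, -3.76, -6.89, -10.02]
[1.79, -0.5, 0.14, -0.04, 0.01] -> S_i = 1.79*(-0.28)^i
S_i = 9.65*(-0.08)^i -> [9.65, -0.77, 0.06, -0.0, 0.0]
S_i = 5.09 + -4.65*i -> [5.09, 0.44, -4.21, -8.86, -13.51]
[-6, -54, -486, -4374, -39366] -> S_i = -6*9^i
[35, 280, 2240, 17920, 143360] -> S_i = 35*8^i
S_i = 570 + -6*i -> [570, 564, 558, 552, 546]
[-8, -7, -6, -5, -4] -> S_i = -8 + 1*i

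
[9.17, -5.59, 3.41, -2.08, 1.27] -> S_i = 9.17*(-0.61)^i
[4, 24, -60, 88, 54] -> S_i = Random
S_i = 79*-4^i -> [79, -316, 1264, -5056, 20224]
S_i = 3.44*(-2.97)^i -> [3.44, -10.22, 30.34, -90.12, 267.66]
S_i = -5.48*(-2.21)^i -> [-5.48, 12.11, -26.76, 59.15, -130.72]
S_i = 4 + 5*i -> [4, 9, 14, 19, 24]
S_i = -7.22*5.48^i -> [-7.22, -39.57, -216.82, -1188.17, -6511.18]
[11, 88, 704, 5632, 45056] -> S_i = 11*8^i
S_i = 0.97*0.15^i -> [0.97, 0.15, 0.02, 0.0, 0.0]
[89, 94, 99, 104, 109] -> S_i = 89 + 5*i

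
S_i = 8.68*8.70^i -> [8.68, 75.52, 656.99, 5715.81, 49727.51]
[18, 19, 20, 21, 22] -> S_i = 18 + 1*i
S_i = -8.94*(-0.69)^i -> [-8.94, 6.17, -4.26, 2.94, -2.03]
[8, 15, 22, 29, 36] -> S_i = 8 + 7*i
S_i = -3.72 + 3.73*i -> [-3.72, 0.01, 3.74, 7.47, 11.2]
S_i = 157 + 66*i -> [157, 223, 289, 355, 421]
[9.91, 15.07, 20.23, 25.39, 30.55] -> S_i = 9.91 + 5.16*i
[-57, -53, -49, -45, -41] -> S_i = -57 + 4*i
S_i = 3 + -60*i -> [3, -57, -117, -177, -237]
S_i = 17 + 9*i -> [17, 26, 35, 44, 53]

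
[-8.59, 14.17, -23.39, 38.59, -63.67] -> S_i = -8.59*(-1.65)^i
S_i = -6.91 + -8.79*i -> [-6.91, -15.7, -24.49, -33.28, -42.07]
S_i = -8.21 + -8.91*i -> [-8.21, -17.12, -26.03, -34.94, -43.85]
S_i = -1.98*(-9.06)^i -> [-1.98, 17.94, -162.53, 1472.48, -13340.68]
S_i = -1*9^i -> [-1, -9, -81, -729, -6561]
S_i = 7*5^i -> [7, 35, 175, 875, 4375]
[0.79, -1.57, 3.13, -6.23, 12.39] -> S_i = 0.79*(-1.99)^i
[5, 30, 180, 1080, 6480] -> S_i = 5*6^i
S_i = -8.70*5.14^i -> [-8.7, -44.72, -229.85, -1181.43, -6072.56]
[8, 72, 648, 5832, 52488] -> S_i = 8*9^i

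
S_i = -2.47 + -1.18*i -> [-2.47, -3.65, -4.83, -6.01, -7.19]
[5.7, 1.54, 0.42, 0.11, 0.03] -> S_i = 5.70*0.27^i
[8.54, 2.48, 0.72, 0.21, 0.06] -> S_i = 8.54*0.29^i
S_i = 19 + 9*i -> [19, 28, 37, 46, 55]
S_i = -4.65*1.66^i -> [-4.65, -7.72, -12.81, -21.27, -35.31]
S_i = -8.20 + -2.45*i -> [-8.2, -10.65, -13.1, -15.55, -18.0]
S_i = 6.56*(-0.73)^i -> [6.56, -4.79, 3.5, -2.55, 1.86]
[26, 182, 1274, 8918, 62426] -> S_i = 26*7^i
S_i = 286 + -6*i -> [286, 280, 274, 268, 262]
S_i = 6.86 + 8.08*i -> [6.86, 14.94, 23.02, 31.1, 39.18]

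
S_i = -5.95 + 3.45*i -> [-5.95, -2.5, 0.95, 4.4, 7.85]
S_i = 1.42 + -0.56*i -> [1.42, 0.86, 0.3, -0.26, -0.82]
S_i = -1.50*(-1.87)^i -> [-1.5, 2.8, -5.25, 9.81, -18.34]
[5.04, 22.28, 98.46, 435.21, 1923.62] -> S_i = 5.04*4.42^i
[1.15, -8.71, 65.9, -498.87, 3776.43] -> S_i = 1.15*(-7.57)^i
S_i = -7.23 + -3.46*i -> [-7.23, -10.69, -14.15, -17.61, -21.07]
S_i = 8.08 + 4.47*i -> [8.08, 12.55, 17.02, 21.49, 25.96]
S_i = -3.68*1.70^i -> [-3.68, -6.26, -10.64, -18.08, -30.74]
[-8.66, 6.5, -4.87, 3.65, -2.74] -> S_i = -8.66*(-0.75)^i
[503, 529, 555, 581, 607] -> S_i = 503 + 26*i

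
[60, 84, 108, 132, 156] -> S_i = 60 + 24*i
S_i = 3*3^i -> [3, 9, 27, 81, 243]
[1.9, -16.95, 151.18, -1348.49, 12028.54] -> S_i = 1.90*(-8.92)^i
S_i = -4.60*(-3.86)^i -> [-4.6, 17.76, -68.54, 264.56, -1021.19]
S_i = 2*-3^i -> [2, -6, 18, -54, 162]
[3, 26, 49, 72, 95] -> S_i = 3 + 23*i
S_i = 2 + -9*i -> [2, -7, -16, -25, -34]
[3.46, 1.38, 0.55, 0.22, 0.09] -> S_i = 3.46*0.40^i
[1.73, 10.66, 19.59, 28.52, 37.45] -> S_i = 1.73 + 8.93*i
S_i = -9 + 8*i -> [-9, -1, 7, 15, 23]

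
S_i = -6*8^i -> [-6, -48, -384, -3072, -24576]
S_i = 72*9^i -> [72, 648, 5832, 52488, 472392]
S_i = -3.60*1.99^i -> [-3.6, -7.16, -14.26, -28.37, -56.46]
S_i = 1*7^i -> [1, 7, 49, 343, 2401]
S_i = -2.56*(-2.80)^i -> [-2.56, 7.17, -20.07, 56.2, -157.35]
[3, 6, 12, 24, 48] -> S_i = 3*2^i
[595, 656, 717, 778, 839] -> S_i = 595 + 61*i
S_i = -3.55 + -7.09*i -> [-3.55, -10.64, -17.73, -24.82, -31.91]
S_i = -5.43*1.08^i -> [-5.43, -5.86, -6.33, -6.84, -7.39]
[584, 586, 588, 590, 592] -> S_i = 584 + 2*i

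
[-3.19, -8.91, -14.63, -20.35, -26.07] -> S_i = -3.19 + -5.72*i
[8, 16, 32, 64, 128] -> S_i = 8*2^i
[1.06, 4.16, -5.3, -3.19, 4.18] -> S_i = Random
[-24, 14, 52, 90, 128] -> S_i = -24 + 38*i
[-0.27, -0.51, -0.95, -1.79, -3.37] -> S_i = -0.27*1.88^i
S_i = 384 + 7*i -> [384, 391, 398, 405, 412]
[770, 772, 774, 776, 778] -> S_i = 770 + 2*i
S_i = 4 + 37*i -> [4, 41, 78, 115, 152]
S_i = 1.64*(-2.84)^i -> [1.64, -4.66, 13.23, -37.57, 106.69]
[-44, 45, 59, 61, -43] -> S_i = Random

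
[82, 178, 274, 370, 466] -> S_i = 82 + 96*i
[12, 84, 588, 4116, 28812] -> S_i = 12*7^i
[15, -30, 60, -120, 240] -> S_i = 15*-2^i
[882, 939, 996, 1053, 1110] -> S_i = 882 + 57*i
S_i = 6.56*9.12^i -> [6.56, 59.83, 545.62, 4976.09, 45381.95]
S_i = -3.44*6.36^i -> [-3.44, -21.88, -139.15, -884.97, -5628.43]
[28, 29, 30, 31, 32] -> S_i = 28 + 1*i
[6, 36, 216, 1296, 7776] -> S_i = 6*6^i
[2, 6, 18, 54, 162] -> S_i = 2*3^i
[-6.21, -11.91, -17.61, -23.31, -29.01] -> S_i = -6.21 + -5.70*i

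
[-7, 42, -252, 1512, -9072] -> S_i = -7*-6^i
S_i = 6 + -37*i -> [6, -31, -68, -105, -142]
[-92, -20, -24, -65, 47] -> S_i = Random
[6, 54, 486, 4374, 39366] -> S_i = 6*9^i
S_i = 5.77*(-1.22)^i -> [5.77, -7.04, 8.59, -10.48, 12.78]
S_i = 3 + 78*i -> [3, 81, 159, 237, 315]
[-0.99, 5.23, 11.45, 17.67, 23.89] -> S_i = -0.99 + 6.22*i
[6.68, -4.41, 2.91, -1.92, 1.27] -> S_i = 6.68*(-0.66)^i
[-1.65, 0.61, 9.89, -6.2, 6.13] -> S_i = Random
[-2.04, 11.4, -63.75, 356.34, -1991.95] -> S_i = -2.04*(-5.59)^i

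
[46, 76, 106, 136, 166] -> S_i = 46 + 30*i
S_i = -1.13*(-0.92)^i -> [-1.13, 1.04, -0.96, 0.88, -0.81]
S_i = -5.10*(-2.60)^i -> [-5.1, 13.26, -34.48, 89.64, -233.06]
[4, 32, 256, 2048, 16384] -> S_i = 4*8^i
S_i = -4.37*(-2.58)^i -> [-4.37, 11.27, -29.09, 75.05, -193.62]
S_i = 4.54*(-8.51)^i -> [4.54, -38.64, 328.79, -2797.98, 23810.81]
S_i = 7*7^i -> [7, 49, 343, 2401, 16807]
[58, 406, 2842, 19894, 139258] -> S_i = 58*7^i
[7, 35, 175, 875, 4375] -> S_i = 7*5^i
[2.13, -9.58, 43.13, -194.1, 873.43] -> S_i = 2.13*(-4.50)^i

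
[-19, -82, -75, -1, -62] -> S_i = Random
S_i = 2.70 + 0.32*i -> [2.7, 3.02, 3.34, 3.66, 3.98]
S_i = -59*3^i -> [-59, -177, -531, -1593, -4779]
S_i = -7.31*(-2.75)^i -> [-7.31, 20.1, -55.28, 152.03, -418.07]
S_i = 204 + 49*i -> [204, 253, 302, 351, 400]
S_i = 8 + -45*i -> [8, -37, -82, -127, -172]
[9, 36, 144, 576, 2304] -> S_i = 9*4^i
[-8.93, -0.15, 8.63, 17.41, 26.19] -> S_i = -8.93 + 8.78*i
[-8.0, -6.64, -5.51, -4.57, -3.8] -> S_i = -8.00*0.83^i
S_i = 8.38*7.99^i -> [8.38, 66.96, 534.98, 4274.49, 34153.18]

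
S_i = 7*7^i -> [7, 49, 343, 2401, 16807]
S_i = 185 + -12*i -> [185, 173, 161, 149, 137]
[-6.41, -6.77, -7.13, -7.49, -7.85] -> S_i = -6.41 + -0.36*i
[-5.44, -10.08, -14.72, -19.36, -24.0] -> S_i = -5.44 + -4.64*i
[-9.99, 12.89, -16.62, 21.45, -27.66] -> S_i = -9.99*(-1.29)^i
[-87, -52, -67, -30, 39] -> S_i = Random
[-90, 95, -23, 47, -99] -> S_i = Random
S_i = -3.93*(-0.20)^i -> [-3.93, 0.79, -0.16, 0.03, -0.01]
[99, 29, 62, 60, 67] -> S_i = Random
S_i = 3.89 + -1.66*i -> [3.89, 2.23, 0.57, -1.09, -2.75]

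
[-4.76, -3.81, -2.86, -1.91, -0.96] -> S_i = -4.76 + 0.95*i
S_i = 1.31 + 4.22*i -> [1.31, 5.53, 9.75, 13.97, 18.19]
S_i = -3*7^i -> [-3, -21, -147, -1029, -7203]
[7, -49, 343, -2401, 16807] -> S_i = 7*-7^i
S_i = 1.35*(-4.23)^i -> [1.35, -5.71, 24.16, -102.18, 432.21]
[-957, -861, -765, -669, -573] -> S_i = -957 + 96*i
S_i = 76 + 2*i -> [76, 78, 80, 82, 84]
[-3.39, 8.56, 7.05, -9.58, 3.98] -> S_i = Random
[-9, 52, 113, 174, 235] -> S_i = -9 + 61*i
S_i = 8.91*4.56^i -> [8.91, 40.63, 185.27, 844.84, 3852.45]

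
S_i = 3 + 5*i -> [3, 8, 13, 18, 23]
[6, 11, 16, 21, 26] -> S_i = 6 + 5*i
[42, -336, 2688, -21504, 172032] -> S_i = 42*-8^i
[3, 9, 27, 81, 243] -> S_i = 3*3^i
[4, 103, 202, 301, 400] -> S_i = 4 + 99*i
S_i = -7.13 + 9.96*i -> [-7.13, 2.83, 12.79, 22.75, 32.71]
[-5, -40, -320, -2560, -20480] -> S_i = -5*8^i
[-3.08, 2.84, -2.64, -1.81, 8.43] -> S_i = Random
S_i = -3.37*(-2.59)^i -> [-3.37, 8.73, -22.61, 58.55, -151.65]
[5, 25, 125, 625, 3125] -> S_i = 5*5^i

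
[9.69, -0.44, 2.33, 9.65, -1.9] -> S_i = Random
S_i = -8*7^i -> [-8, -56, -392, -2744, -19208]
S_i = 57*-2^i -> [57, -114, 228, -456, 912]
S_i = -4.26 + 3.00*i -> [-4.26, -1.26, 1.74, 4.74, 7.74]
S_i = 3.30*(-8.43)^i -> [3.3, -27.82, 234.51, -1976.95, 16665.73]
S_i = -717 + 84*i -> [-717, -633, -549, -465, -381]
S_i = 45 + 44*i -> [45, 89, 133, 177, 221]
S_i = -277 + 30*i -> [-277, -247, -217, -187, -157]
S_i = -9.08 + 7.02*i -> [-9.08, -2.06, 4.96, 11.98, 19.0]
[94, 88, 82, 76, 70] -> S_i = 94 + -6*i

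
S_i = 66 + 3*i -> [66, 69, 72, 75, 78]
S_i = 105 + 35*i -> [105, 140, 175, 210, 245]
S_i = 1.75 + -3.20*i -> [1.75, -1.45, -4.65, -7.85, -11.05]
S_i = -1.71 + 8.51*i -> [-1.71, 6.8, 15.31, 23.82, 32.33]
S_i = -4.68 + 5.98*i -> [-4.68, 1.3, 7.28, 13.26, 19.24]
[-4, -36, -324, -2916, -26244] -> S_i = -4*9^i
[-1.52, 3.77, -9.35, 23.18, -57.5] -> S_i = -1.52*(-2.48)^i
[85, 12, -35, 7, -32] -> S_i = Random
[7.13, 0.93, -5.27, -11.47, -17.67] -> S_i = 7.13 + -6.20*i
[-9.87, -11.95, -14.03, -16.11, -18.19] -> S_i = -9.87 + -2.08*i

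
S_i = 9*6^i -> [9, 54, 324, 1944, 11664]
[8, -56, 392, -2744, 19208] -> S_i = 8*-7^i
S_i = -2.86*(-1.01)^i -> [-2.86, 2.89, -2.92, 2.95, -2.98]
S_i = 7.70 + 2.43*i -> [7.7, 10.13, 12.56, 14.99, 17.42]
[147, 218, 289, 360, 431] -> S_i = 147 + 71*i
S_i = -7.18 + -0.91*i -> [-7.18, -8.09, -9.0, -9.91, -10.82]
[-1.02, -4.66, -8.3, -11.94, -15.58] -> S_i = -1.02 + -3.64*i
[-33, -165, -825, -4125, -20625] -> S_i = -33*5^i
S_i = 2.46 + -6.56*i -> [2.46, -4.1, -10.66, -17.22, -23.78]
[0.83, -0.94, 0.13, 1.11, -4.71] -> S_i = Random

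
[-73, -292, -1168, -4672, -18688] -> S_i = -73*4^i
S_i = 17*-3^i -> [17, -51, 153, -459, 1377]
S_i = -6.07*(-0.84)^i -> [-6.07, 5.1, -4.28, 3.6, -3.02]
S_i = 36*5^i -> [36, 180, 900, 4500, 22500]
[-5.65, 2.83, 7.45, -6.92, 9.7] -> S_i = Random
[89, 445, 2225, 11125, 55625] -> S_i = 89*5^i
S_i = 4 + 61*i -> [4, 65, 126, 187, 248]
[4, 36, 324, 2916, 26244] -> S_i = 4*9^i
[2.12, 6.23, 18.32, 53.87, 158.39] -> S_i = 2.12*2.94^i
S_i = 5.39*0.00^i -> [5.39, 0.0, 0.0, 0.0, 0.0]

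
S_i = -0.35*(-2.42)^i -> [-0.35, 0.85, -2.05, 4.96, -12.0]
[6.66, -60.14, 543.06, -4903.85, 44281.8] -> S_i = 6.66*(-9.03)^i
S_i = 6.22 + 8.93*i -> [6.22, 15.15, 24.08, 33.01, 41.94]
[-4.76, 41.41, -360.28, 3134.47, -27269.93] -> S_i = -4.76*(-8.70)^i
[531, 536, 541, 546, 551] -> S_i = 531 + 5*i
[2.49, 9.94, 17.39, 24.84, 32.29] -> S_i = 2.49 + 7.45*i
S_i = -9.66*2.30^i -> [-9.66, -22.22, -51.1, -117.53, -270.33]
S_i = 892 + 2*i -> [892, 894, 896, 898, 900]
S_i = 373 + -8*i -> [373, 365, 357, 349, 341]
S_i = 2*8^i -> [2, 16, 128, 1024, 8192]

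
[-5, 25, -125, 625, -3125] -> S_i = -5*-5^i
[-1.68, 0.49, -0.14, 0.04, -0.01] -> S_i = -1.68*(-0.29)^i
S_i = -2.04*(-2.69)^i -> [-2.04, 5.49, -14.76, 39.71, -106.82]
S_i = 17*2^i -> [17, 34, 68, 136, 272]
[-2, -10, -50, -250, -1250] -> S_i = -2*5^i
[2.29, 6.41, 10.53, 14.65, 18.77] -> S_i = 2.29 + 4.12*i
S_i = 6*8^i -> [6, 48, 384, 3072, 24576]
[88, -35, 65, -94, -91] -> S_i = Random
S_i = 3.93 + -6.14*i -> [3.93, -2.21, -8.35, -14.49, -20.63]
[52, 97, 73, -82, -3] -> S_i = Random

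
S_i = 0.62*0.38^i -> [0.62, 0.24, 0.09, 0.03, 0.01]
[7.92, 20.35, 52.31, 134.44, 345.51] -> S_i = 7.92*2.57^i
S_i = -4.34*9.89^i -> [-4.34, -42.92, -424.5, -4198.35, -41521.68]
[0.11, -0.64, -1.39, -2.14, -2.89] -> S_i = 0.11 + -0.75*i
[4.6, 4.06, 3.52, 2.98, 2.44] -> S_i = 4.60 + -0.54*i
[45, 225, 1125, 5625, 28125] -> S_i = 45*5^i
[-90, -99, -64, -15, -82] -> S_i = Random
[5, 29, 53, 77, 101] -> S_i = 5 + 24*i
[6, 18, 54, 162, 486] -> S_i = 6*3^i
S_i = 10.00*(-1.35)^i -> [10.0, -13.5, 18.23, -24.6, 33.22]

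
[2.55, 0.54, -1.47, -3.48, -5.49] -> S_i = 2.55 + -2.01*i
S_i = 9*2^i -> [9, 18, 36, 72, 144]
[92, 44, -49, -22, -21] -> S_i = Random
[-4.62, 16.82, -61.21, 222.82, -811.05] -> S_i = -4.62*(-3.64)^i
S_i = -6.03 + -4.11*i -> [-6.03, -10.14, -14.25, -18.36, -22.47]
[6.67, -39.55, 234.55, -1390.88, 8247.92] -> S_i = 6.67*(-5.93)^i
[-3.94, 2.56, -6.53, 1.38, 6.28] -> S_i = Random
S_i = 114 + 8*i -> [114, 122, 130, 138, 146]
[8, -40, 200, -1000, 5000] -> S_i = 8*-5^i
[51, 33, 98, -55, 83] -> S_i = Random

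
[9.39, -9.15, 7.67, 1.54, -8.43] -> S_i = Random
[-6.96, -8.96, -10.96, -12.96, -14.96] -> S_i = -6.96 + -2.00*i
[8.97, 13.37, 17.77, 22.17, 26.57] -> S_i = 8.97 + 4.40*i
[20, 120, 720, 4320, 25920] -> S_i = 20*6^i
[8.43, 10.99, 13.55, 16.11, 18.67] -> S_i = 8.43 + 2.56*i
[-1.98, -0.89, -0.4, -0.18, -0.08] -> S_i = -1.98*0.45^i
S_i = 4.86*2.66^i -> [4.86, 12.93, 34.39, 91.47, 243.31]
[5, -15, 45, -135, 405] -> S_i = 5*-3^i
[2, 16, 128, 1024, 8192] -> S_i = 2*8^i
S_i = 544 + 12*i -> [544, 556, 568, 580, 592]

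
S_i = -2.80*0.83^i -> [-2.8, -2.32, -1.93, -1.6, -1.33]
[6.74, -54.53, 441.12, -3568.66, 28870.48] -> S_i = 6.74*(-8.09)^i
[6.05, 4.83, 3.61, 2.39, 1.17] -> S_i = 6.05 + -1.22*i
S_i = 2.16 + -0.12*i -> [2.16, 2.04, 1.92, 1.8, 1.68]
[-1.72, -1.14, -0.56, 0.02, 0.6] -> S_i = -1.72 + 0.58*i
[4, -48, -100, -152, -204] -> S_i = 4 + -52*i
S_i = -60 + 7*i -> [-60, -53, -46, -39, -32]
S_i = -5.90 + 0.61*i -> [-5.9, -5.29, -4.68, -4.07, -3.46]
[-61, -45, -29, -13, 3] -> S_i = -61 + 16*i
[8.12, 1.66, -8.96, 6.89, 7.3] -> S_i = Random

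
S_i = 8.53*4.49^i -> [8.53, 38.3, 171.97, 772.13, 3466.84]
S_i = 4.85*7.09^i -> [4.85, 34.39, 243.8, 1728.54, 12255.38]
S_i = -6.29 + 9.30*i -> [-6.29, 3.01, 12.31, 21.61, 30.91]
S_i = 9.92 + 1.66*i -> [9.92, 11.58, 13.24, 14.9, 16.56]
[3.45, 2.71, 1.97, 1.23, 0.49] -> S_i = 3.45 + -0.74*i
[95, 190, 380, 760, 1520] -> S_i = 95*2^i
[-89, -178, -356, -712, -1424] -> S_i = -89*2^i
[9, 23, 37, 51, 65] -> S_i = 9 + 14*i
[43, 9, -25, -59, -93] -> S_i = 43 + -34*i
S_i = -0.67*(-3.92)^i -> [-0.67, 2.63, -10.3, 40.36, -158.2]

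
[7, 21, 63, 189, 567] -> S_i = 7*3^i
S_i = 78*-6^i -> [78, -468, 2808, -16848, 101088]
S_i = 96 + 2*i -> [96, 98, 100, 102, 104]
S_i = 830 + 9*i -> [830, 839, 848, 857, 866]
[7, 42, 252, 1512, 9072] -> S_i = 7*6^i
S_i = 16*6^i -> [16, 96, 576, 3456, 20736]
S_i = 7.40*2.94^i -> [7.4, 21.76, 63.96, 188.05, 552.87]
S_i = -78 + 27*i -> [-78, -51, -24, 3, 30]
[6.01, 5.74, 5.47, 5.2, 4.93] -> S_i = 6.01 + -0.27*i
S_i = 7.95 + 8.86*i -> [7.95, 16.81, 25.67, 34.53, 43.39]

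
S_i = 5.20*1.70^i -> [5.2, 8.84, 15.03, 25.55, 43.43]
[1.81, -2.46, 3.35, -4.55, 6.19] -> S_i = 1.81*(-1.36)^i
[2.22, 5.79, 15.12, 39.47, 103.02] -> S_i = 2.22*2.61^i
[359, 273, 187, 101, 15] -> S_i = 359 + -86*i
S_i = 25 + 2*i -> [25, 27, 29, 31, 33]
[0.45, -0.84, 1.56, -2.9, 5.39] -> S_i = 0.45*(-1.86)^i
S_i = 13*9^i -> [13, 117, 1053, 9477, 85293]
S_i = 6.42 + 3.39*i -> [6.42, 9.81, 13.2, 16.59, 19.98]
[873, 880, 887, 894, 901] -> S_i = 873 + 7*i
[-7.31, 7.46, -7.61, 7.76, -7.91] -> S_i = -7.31*(-1.02)^i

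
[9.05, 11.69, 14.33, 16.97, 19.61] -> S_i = 9.05 + 2.64*i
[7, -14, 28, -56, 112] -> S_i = 7*-2^i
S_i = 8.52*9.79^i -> [8.52, 83.41, 816.59, 7994.43, 78265.5]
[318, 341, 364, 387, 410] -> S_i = 318 + 23*i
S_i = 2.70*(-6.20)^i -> [2.7, -16.74, 103.79, -643.49, 3989.61]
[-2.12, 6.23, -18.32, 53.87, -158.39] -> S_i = -2.12*(-2.94)^i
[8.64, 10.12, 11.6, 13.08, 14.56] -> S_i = 8.64 + 1.48*i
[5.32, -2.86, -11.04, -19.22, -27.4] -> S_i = 5.32 + -8.18*i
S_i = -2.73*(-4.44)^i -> [-2.73, 12.12, -53.82, 238.95, -1060.95]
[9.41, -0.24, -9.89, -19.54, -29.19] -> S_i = 9.41 + -9.65*i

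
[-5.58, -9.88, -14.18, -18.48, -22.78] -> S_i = -5.58 + -4.30*i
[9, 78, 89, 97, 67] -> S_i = Random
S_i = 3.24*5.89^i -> [3.24, 19.08, 112.4, 662.05, 3899.48]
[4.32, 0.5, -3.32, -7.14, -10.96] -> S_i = 4.32 + -3.82*i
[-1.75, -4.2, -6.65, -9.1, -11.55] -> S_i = -1.75 + -2.45*i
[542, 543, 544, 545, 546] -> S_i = 542 + 1*i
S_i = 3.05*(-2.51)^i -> [3.05, -7.66, 19.22, -48.23, 121.06]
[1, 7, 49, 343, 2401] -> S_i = 1*7^i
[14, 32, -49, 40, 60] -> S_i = Random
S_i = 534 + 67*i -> [534, 601, 668, 735, 802]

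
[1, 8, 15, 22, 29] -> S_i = 1 + 7*i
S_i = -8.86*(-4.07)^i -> [-8.86, 36.06, -146.77, 597.33, -2431.15]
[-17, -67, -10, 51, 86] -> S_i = Random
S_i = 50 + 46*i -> [50, 96, 142, 188, 234]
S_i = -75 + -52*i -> [-75, -127, -179, -231, -283]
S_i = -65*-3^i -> [-65, 195, -585, 1755, -5265]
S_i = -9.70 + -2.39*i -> [-9.7, -12.09, -14.48, -16.87, -19.26]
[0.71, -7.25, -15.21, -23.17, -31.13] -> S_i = 0.71 + -7.96*i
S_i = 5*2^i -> [5, 10, 20, 40, 80]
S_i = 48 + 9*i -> [48, 57, 66, 75, 84]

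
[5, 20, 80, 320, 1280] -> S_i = 5*4^i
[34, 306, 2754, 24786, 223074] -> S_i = 34*9^i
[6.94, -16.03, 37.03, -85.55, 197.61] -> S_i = 6.94*(-2.31)^i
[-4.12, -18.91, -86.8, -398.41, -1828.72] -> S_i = -4.12*4.59^i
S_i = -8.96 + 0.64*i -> [-8.96, -8.32, -7.68, -7.04, -6.4]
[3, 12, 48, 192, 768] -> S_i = 3*4^i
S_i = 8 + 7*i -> [8, 15, 22, 29, 36]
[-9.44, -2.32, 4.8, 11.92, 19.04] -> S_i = -9.44 + 7.12*i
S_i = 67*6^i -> [67, 402, 2412, 14472, 86832]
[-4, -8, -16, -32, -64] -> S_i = -4*2^i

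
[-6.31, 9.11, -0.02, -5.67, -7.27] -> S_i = Random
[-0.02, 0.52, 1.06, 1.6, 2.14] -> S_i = -0.02 + 0.54*i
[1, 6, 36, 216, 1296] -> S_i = 1*6^i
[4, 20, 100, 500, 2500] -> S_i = 4*5^i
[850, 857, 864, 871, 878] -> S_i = 850 + 7*i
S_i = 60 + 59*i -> [60, 119, 178, 237, 296]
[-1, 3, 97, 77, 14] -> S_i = Random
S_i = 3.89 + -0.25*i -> [3.89, 3.64, 3.39, 3.14, 2.89]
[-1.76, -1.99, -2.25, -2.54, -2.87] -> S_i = -1.76*1.13^i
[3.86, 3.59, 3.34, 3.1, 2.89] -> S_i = 3.86*0.93^i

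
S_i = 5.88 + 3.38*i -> [5.88, 9.26, 12.64, 16.02, 19.4]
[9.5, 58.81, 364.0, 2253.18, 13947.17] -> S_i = 9.50*6.19^i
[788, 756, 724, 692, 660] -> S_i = 788 + -32*i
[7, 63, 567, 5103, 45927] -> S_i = 7*9^i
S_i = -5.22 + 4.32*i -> [-5.22, -0.9, 3.42, 7.74, 12.06]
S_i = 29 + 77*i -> [29, 106, 183, 260, 337]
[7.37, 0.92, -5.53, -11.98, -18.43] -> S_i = 7.37 + -6.45*i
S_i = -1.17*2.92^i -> [-1.17, -3.42, -9.98, -29.13, -85.06]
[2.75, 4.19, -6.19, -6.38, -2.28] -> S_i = Random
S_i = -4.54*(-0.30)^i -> [-4.54, 1.36, -0.41, 0.12, -0.04]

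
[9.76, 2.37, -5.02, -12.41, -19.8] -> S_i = 9.76 + -7.39*i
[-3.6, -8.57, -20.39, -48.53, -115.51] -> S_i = -3.60*2.38^i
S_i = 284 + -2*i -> [284, 282, 280, 278, 276]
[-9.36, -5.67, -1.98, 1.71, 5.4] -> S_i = -9.36 + 3.69*i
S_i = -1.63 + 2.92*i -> [-1.63, 1.29, 4.21, 7.13, 10.05]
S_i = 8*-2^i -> [8, -16, 32, -64, 128]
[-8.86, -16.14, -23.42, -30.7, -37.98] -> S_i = -8.86 + -7.28*i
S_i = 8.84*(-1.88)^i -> [8.84, -16.62, 31.24, -58.74, 110.43]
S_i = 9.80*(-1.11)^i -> [9.8, -10.88, 12.07, -13.4, 14.88]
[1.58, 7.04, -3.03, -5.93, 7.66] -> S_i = Random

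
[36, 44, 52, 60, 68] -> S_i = 36 + 8*i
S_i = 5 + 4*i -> [5, 9, 13, 17, 21]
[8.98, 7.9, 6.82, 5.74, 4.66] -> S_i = 8.98 + -1.08*i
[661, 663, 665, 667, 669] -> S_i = 661 + 2*i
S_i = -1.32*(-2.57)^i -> [-1.32, 3.39, -8.72, 22.41, -57.58]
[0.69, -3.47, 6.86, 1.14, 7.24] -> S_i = Random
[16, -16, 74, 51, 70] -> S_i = Random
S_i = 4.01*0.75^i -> [4.01, 3.01, 2.26, 1.69, 1.27]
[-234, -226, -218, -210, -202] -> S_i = -234 + 8*i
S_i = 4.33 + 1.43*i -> [4.33, 5.76, 7.19, 8.62, 10.05]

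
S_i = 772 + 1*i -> [772, 773, 774, 775, 776]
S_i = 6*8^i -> [6, 48, 384, 3072, 24576]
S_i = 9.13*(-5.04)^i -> [9.13, -46.02, 231.92, -1168.86, 5891.05]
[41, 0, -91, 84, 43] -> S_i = Random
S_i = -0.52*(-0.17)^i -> [-0.52, 0.09, -0.02, 0.0, -0.0]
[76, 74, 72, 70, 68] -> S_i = 76 + -2*i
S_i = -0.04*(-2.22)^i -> [-0.04, 0.09, -0.2, 0.44, -0.97]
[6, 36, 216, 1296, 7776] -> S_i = 6*6^i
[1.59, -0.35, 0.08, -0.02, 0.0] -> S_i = 1.59*(-0.22)^i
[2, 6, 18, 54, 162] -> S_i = 2*3^i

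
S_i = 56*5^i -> [56, 280, 1400, 7000, 35000]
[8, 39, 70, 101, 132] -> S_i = 8 + 31*i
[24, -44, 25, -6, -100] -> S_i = Random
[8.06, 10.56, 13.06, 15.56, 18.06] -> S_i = 8.06 + 2.50*i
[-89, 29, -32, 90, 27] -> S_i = Random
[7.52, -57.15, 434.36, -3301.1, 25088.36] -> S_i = 7.52*(-7.60)^i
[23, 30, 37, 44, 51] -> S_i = 23 + 7*i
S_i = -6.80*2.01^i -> [-6.8, -13.67, -27.47, -55.22, -110.99]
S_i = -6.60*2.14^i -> [-6.6, -14.12, -30.23, -64.68, -138.42]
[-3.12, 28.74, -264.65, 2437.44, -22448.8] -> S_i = -3.12*(-9.21)^i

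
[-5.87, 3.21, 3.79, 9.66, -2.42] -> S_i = Random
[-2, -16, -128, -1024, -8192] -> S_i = -2*8^i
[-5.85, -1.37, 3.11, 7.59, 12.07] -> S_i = -5.85 + 4.48*i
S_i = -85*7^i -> [-85, -595, -4165, -29155, -204085]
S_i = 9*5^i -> [9, 45, 225, 1125, 5625]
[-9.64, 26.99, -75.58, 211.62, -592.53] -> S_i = -9.64*(-2.80)^i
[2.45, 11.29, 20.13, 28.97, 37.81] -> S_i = 2.45 + 8.84*i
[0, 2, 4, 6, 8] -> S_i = 0 + 2*i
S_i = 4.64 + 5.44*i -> [4.64, 10.08, 15.52, 20.96, 26.4]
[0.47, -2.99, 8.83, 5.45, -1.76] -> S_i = Random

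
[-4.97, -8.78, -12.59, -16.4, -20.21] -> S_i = -4.97 + -3.81*i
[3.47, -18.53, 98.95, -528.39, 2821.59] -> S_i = 3.47*(-5.34)^i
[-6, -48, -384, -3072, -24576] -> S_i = -6*8^i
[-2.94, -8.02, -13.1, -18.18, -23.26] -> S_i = -2.94 + -5.08*i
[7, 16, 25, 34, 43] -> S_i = 7 + 9*i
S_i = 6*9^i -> [6, 54, 486, 4374, 39366]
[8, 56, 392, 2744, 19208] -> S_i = 8*7^i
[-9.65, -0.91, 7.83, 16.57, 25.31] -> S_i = -9.65 + 8.74*i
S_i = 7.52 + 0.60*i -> [7.52, 8.12, 8.72, 9.32, 9.92]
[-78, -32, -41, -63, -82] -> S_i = Random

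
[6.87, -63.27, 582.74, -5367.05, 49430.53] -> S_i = 6.87*(-9.21)^i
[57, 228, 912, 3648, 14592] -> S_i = 57*4^i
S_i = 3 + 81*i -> [3, 84, 165, 246, 327]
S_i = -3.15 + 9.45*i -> [-3.15, 6.3, 15.75, 25.2, 34.65]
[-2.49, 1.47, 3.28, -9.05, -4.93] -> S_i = Random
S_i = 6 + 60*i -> [6, 66, 126, 186, 246]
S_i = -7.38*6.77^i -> [-7.38, -49.96, -338.25, -2289.93, -15502.83]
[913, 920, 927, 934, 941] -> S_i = 913 + 7*i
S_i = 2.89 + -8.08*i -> [2.89, -5.19, -13.27, -21.35, -29.43]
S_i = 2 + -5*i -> [2, -3, -8, -13, -18]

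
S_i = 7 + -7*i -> [7, 0, -7, -14, -21]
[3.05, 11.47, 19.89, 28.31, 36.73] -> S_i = 3.05 + 8.42*i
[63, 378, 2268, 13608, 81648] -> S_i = 63*6^i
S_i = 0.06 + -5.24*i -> [0.06, -5.18, -10.42, -15.66, -20.9]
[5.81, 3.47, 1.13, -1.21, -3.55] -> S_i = 5.81 + -2.34*i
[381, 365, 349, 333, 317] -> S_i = 381 + -16*i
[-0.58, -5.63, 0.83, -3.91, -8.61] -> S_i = Random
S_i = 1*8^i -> [1, 8, 64, 512, 4096]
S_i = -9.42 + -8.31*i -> [-9.42, -17.73, -26.04, -34.35, -42.66]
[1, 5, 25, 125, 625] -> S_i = 1*5^i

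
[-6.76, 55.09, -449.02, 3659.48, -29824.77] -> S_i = -6.76*(-8.15)^i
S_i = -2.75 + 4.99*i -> [-2.75, 2.24, 7.23, 12.22, 17.21]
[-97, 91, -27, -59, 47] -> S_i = Random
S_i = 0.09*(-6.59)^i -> [0.09, -0.59, 3.91, -25.76, 169.74]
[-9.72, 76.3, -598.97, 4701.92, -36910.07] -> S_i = -9.72*(-7.85)^i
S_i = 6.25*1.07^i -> [6.25, 6.69, 7.16, 7.66, 8.19]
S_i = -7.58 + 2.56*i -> [-7.58, -5.02, -2.46, 0.1, 2.66]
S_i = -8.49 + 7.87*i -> [-8.49, -0.62, 7.25, 15.12, 22.99]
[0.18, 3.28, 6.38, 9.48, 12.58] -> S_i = 0.18 + 3.10*i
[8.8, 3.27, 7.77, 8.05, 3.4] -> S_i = Random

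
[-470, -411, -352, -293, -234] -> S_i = -470 + 59*i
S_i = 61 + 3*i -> [61, 64, 67, 70, 73]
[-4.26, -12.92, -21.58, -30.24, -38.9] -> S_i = -4.26 + -8.66*i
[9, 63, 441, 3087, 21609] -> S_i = 9*7^i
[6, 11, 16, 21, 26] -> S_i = 6 + 5*i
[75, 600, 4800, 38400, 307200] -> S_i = 75*8^i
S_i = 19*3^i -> [19, 57, 171, 513, 1539]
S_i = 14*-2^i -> [14, -28, 56, -112, 224]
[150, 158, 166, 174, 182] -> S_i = 150 + 8*i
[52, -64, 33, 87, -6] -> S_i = Random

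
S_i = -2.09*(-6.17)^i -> [-2.09, 12.9, -79.56, 490.91, -3028.91]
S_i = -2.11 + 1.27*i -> [-2.11, -0.84, 0.43, 1.7, 2.97]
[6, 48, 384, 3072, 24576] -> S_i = 6*8^i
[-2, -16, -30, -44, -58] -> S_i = -2 + -14*i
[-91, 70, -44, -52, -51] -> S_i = Random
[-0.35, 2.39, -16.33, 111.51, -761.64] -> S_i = -0.35*(-6.83)^i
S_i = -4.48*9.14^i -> [-4.48, -40.95, -374.26, -3420.71, -31265.31]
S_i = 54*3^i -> [54, 162, 486, 1458, 4374]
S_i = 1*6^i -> [1, 6, 36, 216, 1296]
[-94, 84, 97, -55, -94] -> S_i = Random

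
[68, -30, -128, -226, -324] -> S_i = 68 + -98*i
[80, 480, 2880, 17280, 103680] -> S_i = 80*6^i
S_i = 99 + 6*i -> [99, 105, 111, 117, 123]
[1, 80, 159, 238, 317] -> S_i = 1 + 79*i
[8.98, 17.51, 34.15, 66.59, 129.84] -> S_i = 8.98*1.95^i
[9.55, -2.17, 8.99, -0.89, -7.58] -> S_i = Random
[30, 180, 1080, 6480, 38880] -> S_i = 30*6^i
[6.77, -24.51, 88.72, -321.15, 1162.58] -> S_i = 6.77*(-3.62)^i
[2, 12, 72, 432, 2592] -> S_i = 2*6^i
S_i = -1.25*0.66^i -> [-1.25, -0.82, -0.54, -0.36, -0.24]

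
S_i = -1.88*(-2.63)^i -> [-1.88, 4.94, -13.0, 34.2, -89.95]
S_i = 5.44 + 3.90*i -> [5.44, 9.34, 13.24, 17.14, 21.04]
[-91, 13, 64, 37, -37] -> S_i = Random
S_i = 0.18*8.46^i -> [0.18, 1.52, 12.88, 108.99, 922.05]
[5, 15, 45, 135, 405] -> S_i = 5*3^i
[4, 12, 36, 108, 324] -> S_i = 4*3^i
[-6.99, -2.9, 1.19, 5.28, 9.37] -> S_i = -6.99 + 4.09*i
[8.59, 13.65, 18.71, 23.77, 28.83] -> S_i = 8.59 + 5.06*i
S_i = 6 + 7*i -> [6, 13, 20, 27, 34]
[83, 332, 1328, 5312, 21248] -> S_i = 83*4^i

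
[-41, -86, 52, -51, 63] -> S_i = Random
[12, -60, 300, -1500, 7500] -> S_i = 12*-5^i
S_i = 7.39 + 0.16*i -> [7.39, 7.55, 7.71, 7.87, 8.03]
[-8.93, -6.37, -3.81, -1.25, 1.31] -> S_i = -8.93 + 2.56*i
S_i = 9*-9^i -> [9, -81, 729, -6561, 59049]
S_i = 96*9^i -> [96, 864, 7776, 69984, 629856]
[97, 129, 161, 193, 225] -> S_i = 97 + 32*i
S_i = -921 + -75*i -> [-921, -996, -1071, -1146, -1221]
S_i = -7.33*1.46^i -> [-7.33, -10.7, -15.62, -22.81, -33.31]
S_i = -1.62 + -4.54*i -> [-1.62, -6.16, -10.7, -15.24, -19.78]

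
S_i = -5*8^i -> [-5, -40, -320, -2560, -20480]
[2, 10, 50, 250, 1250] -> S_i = 2*5^i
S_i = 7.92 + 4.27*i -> [7.92, 12.19, 16.46, 20.73, 25.0]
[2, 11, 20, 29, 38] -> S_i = 2 + 9*i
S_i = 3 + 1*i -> [3, 4, 5, 6, 7]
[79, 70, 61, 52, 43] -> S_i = 79 + -9*i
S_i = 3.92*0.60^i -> [3.92, 2.35, 1.41, 0.85, 0.51]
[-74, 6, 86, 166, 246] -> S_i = -74 + 80*i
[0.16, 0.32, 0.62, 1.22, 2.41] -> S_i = 0.16*1.97^i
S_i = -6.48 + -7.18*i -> [-6.48, -13.66, -20.84, -28.02, -35.2]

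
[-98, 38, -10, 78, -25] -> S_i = Random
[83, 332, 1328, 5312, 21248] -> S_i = 83*4^i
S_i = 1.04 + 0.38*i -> [1.04, 1.42, 1.8, 2.18, 2.56]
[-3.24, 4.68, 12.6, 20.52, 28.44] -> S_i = -3.24 + 7.92*i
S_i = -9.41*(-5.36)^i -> [-9.41, 50.44, -270.35, 1449.05, -7766.92]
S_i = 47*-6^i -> [47, -282, 1692, -10152, 60912]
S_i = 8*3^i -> [8, 24, 72, 216, 648]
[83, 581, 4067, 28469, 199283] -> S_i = 83*7^i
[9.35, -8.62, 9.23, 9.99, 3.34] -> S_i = Random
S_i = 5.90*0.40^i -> [5.9, 2.36, 0.94, 0.38, 0.15]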